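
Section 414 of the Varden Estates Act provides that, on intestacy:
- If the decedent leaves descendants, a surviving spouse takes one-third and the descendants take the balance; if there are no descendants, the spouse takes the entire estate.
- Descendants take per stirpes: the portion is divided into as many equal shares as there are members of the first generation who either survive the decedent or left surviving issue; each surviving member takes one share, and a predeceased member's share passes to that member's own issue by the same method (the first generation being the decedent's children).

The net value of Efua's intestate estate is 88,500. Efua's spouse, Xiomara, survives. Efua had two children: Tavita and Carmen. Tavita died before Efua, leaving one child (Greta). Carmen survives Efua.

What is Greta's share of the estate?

Xiomara takes one-third of 88,500 = 29,500. The remaining 59,000 passes to the descendants.
The descendants' portion (59,000) is divided into 2 shares of 29,500: Carmen takes 29,500; Tavita's 29,500 share passes to Tavita's issue.
Tavita's share (29,500) passes entirely to Greta.

Greta receives 29,500.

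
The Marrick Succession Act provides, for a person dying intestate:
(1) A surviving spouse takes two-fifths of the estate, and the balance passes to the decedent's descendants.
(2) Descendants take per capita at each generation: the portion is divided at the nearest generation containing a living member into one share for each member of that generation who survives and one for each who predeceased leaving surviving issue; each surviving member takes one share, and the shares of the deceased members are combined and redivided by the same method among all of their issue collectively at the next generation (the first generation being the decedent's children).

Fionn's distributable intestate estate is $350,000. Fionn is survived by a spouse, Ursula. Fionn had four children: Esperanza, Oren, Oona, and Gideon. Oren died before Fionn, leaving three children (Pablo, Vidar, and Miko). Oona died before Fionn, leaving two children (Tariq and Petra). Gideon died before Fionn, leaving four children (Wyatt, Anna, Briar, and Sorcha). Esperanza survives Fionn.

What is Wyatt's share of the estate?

Ursula takes two-fifths of $350,000 = $140,000. The remaining $210,000 passes to the descendants.
The descendants' portion ($210,000) is divided at the children's generation into 4 shares of $52,500. Esperanza takes $52,500. The 3 shares of the deceased (Oren, Oona, and Gideon) are combined into a pool of $157,500.
That pool ($157,500) is divided at the grandchildren's generation equally among Pablo, Vidar, Miko, Tariq, Petra, Wyatt, Anna, Briar, and Sorcha: $17,500 each.

Wyatt receives $17,500.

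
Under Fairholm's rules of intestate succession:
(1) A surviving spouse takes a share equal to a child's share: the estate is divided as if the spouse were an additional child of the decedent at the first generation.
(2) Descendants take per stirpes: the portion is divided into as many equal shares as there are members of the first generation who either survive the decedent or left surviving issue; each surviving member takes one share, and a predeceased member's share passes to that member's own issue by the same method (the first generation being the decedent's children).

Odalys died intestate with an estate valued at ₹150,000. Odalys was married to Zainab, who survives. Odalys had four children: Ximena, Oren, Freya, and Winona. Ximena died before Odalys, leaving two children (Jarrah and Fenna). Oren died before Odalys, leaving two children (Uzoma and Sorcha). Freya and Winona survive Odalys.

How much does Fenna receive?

Fenna receives ₹15,000.

The spouse counts as an additional share at the children's level, so there are 5 primary shares of ₹30,000. Zainab takes one such share (₹30,000).
The children's combined portion (₹120,000) is divided into 4 shares of ₹30,000: Freya and Winona each take ₹30,000; Ximena's ₹30,000 share passes to Ximena's issue; Oren's ₹30,000 share passes to Oren's issue.
Ximena's share (₹30,000) is divided into 2 shares of ₹15,000: Jarrah and Fenna each take ₹15,000.
Oren's share (₹30,000) is divided into 2 shares of ₹15,000: Uzoma and Sorcha each take ₹15,000.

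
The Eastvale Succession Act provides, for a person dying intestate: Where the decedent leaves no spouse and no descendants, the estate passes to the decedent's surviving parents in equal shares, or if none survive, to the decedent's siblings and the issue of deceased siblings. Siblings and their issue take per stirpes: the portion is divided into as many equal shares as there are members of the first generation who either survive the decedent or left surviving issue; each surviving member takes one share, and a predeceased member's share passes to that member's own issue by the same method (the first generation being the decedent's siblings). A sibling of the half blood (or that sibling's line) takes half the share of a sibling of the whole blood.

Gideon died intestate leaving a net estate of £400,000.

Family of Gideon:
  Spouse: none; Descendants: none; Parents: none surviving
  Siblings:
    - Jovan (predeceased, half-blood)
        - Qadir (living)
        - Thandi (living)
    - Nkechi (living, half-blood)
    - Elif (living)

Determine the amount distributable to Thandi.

Thandi receives £50,000.

The entire £400,000 passes to the siblings and their issue.
Counting each half-blood sibling's line as half a unit, there are 2 units in £400,000, so one unit is £200,000. Whole-blood lines (Elif) take £200,000 each; half-blood lines (Jovan and Nkechi) take £100,000 each.
Jovan's share (£100,000) is divided into 2 shares of £50,000: Qadir and Thandi each take £50,000.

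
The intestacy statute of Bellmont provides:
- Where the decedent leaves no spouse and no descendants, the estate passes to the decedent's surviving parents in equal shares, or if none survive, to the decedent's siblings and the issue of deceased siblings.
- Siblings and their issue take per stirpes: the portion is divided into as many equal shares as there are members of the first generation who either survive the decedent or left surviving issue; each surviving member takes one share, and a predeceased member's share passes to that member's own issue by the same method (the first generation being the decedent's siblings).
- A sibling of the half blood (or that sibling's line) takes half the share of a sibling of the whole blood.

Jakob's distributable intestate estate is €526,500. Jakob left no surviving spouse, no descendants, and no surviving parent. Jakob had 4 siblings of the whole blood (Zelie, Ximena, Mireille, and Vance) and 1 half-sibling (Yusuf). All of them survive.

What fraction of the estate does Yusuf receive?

The entire €526,500 passes to the siblings and their issue.
Counting each half-blood sibling's line as half a unit, there are 9/2 units in €526,500, so one unit is €117,000. Whole-blood lines (Zelie, Ximena, Mireille, and Vance) take €117,000 each; half-blood lines (Yusuf) take €58,500 each.

Yusuf receives 1/9 of the estate.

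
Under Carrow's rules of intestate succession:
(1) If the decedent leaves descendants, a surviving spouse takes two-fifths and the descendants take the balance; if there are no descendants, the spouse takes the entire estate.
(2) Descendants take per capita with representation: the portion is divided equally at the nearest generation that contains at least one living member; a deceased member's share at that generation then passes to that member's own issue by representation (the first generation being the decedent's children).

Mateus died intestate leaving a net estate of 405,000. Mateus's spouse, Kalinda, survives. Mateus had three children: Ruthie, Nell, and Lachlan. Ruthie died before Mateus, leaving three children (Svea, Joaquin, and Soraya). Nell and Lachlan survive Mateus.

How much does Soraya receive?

Soraya receives 27,000.

Kalinda takes two-fifths of 405,000 = 162,000. The remaining 243,000 passes to the descendants.
The descendants' portion (243,000) is divided into 3 shares of 81,000: Nell and Lachlan each take 81,000; Ruthie's 81,000 share passes to Ruthie's issue.
Ruthie's share (81,000) is divided into 3 shares of 27,000: Svea, Joaquin, and Soraya each take 27,000.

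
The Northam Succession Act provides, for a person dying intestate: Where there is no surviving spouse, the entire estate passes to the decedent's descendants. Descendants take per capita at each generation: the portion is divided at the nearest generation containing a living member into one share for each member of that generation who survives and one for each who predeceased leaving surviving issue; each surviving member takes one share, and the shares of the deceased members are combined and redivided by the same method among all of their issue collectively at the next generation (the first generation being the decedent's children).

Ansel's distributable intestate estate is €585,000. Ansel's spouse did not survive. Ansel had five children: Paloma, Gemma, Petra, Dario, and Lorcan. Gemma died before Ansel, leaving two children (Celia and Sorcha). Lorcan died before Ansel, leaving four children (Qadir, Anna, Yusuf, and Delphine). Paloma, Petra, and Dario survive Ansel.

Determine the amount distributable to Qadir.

The entire €585,000 passes to the descendants.
That amount (€585,000) is divided at the children's generation into 5 shares of €117,000. Paloma, Petra, and Dario each take €117,000. The 2 shares of the deceased (Gemma and Lorcan) are combined into a pool of €234,000.
That pool (€234,000) is divided at the grandchildren's generation equally among Celia, Sorcha, Qadir, Anna, Yusuf, and Delphine: €39,000 each.

Qadir receives €39,000.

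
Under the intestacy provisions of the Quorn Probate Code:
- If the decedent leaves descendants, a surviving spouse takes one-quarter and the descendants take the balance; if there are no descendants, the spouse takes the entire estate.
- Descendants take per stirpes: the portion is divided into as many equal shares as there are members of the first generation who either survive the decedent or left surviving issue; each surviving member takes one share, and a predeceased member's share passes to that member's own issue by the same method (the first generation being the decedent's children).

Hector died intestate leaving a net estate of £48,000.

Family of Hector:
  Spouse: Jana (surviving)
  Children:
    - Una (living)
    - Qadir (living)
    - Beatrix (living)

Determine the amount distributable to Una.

Una receives £12,000.

Jana takes one-quarter of £48,000 = £12,000. The remaining £36,000 passes to the descendants.
The descendants' portion (£36,000) is divided into 3 shares of £12,000: Una, Qadir, and Beatrix each take £12,000.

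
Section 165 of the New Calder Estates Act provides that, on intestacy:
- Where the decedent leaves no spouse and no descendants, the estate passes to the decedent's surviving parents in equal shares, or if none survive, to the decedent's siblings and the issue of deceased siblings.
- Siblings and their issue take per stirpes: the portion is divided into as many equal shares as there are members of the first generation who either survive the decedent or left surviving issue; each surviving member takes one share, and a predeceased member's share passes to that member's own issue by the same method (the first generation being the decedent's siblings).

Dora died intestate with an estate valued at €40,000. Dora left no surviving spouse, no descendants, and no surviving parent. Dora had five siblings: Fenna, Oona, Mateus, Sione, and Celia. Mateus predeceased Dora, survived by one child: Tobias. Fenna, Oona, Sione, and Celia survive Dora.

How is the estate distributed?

The entire €40,000 passes to the siblings and their issue.
That amount (€40,000) is divided into 5 shares of €8,000: Fenna, Oona, Sione, and Celia each take €8,000; Mateus's €8,000 share passes to Mateus's issue.
Mateus's share (€8,000) passes entirely to Tobias.

Fenna: €8,000; Oona: €8,000; Tobias: €8,000; Sione: €8,000; Celia: €8,000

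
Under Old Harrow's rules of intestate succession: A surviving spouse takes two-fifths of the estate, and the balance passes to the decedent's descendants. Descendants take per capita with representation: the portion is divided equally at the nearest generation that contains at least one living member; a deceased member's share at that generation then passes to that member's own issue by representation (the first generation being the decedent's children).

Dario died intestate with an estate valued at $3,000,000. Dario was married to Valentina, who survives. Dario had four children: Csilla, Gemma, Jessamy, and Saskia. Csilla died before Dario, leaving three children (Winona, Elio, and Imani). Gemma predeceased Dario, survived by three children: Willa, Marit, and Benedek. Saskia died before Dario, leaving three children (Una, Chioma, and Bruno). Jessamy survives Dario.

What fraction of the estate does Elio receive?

Elio receives 1/20 of the estate.

Valentina takes two-fifths of $3,000,000 = $1,200,000. The remaining $1,800,000 passes to the descendants.
The descendants' portion ($1,800,000) is divided into 4 shares of $450,000: Jessamy takes $450,000; Csilla's $450,000 share passes to Csilla's issue; Gemma's $450,000 share passes to Gemma's issue; Saskia's $450,000 share passes to Saskia's issue.
Csilla's share ($450,000) is divided into 3 shares of $150,000: Winona, Elio, and Imani each take $150,000.
Gemma's share ($450,000) is divided into 3 shares of $150,000: Willa, Marit, and Benedek each take $150,000.
Saskia's share ($450,000) is divided into 3 shares of $150,000: Una, Chioma, and Bruno each take $150,000.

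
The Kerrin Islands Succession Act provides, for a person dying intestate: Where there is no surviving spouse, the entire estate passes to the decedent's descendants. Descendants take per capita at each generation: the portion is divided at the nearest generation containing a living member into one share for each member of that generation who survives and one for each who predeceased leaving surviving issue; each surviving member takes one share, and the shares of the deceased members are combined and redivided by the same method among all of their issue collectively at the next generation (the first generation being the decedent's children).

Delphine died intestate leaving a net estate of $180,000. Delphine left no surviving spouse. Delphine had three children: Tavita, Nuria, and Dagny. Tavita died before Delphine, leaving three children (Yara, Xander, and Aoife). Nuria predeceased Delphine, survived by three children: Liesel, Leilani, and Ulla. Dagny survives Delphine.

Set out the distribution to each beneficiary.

The entire $180,000 passes to the descendants.
That amount ($180,000) is divided at the children's generation into 3 shares of $60,000. Dagny takes $60,000. The 2 shares of the deceased (Tavita and Nuria) are combined into a pool of $120,000.
That pool ($120,000) is divided at the grandchildren's generation equally among Yara, Xander, Aoife, Liesel, Leilani, and Ulla: $20,000 each.

Yara: $20,000; Xander: $20,000; Aoife: $20,000; Liesel: $20,000; Leilani: $20,000; Ulla: $20,000; Dagny: $60,000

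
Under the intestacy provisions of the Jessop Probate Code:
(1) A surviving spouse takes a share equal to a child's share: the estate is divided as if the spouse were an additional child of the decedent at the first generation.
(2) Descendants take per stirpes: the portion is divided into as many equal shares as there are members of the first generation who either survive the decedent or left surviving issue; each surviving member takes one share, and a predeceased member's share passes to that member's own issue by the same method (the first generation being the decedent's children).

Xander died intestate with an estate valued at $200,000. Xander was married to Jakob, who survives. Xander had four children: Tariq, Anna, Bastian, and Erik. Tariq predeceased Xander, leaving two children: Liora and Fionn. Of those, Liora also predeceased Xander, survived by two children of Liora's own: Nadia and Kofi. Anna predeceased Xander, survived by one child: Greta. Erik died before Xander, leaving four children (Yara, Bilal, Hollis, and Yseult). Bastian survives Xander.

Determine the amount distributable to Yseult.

The spouse counts as an additional share at the children's level, so there are 5 primary shares of $40,000. Jakob takes one such share ($40,000).
The children's combined portion ($160,000) is divided into 4 shares of $40,000: Bastian takes $40,000; Tariq's $40,000 share passes to Tariq's issue; Anna's $40,000 share passes to Anna's issue; Erik's $40,000 share passes to Erik's issue.
Tariq's share ($40,000) is divided into 2 shares of $20,000: Fionn takes $20,000; Liora's $20,000 share passes to Liora's issue.
Liora's share ($20,000) is divided into 2 shares of $10,000: Nadia and Kofi each take $10,000.
Anna's share ($40,000) passes entirely to Greta.
Erik's share ($40,000) is divided into 4 shares of $10,000: Yara, Bilal, Hollis, and Yseult each take $10,000.

Yseult receives $10,000.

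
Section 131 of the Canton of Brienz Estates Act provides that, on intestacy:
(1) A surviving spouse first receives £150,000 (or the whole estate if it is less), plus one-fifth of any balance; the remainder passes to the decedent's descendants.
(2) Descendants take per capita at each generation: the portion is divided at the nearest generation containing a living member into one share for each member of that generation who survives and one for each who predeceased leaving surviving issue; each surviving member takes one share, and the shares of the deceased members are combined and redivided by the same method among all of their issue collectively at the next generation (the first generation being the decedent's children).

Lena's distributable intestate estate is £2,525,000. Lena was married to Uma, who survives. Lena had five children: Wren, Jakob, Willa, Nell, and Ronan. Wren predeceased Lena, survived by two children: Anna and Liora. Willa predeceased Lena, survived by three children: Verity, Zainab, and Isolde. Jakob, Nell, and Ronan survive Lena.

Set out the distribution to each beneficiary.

Uma first takes £150,000, leaving a balance of £2,375,000. Uma then takes one-fifth of the balance (£475,000), for a total of £625,000. The remaining £1,900,000 passes to the descendants.
The descendants' portion (£1,900,000) is divided at the children's generation into 5 shares of £380,000. Jakob, Nell, and Ronan each take £380,000. The 2 shares of the deceased (Wren and Willa) are combined into a pool of £760,000.
That pool (£760,000) is divided at the grandchildren's generation equally among Anna, Liora, Verity, Zainab, and Isolde: £152,000 each.

Uma: £625,000; Anna: £152,000; Liora: £152,000; Jakob: £380,000; Verity: £152,000; Zainab: £152,000; Isolde: £152,000; Nell: £380,000; Ronan: £380,000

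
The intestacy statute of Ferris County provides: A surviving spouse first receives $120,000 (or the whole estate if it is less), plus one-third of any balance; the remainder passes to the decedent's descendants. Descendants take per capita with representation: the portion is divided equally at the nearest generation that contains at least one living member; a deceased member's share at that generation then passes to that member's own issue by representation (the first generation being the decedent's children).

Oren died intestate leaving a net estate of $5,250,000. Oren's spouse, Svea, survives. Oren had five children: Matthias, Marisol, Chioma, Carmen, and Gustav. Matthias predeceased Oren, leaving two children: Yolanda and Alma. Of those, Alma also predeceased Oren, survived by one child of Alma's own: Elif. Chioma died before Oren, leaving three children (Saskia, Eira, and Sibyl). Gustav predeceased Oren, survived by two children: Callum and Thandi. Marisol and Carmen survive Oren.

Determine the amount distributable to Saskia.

Saskia receives $228,000.

Svea first takes $120,000, leaving a balance of $5,130,000. Svea then takes one-third of the balance ($1,710,000), for a total of $1,830,000. The remaining $3,420,000 passes to the descendants.
The descendants' portion ($3,420,000) is divided into 5 shares of $684,000: Marisol and Carmen each take $684,000; Matthias's $684,000 share passes to Matthias's issue; Chioma's $684,000 share passes to Chioma's issue; Gustav's $684,000 share passes to Gustav's issue.
Matthias's share ($684,000) is divided into 2 shares of $342,000: Yolanda takes $342,000; Alma's $342,000 share passes to Alma's issue.
Alma's share ($342,000) passes entirely to Elif.
Chioma's share ($684,000) is divided into 3 shares of $228,000: Saskia, Eira, and Sibyl each take $228,000.
Gustav's share ($684,000) is divided into 2 shares of $342,000: Callum and Thandi each take $342,000.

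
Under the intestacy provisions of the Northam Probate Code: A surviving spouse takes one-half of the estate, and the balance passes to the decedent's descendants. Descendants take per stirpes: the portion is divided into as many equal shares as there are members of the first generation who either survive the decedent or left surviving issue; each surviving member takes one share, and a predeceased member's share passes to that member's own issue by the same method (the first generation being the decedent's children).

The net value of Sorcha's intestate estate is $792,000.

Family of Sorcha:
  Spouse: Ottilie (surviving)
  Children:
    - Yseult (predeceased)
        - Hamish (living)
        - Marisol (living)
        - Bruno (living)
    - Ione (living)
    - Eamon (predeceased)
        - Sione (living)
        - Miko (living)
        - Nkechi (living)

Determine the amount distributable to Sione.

Sione receives $44,000.

Ottilie takes one-half of $792,000 = $396,000. The remaining $396,000 passes to the descendants.
The descendants' portion ($396,000) is divided into 3 shares of $132,000: Ione takes $132,000; Yseult's $132,000 share passes to Yseult's issue; Eamon's $132,000 share passes to Eamon's issue.
Yseult's share ($132,000) is divided into 3 shares of $44,000: Hamish, Marisol, and Bruno each take $44,000.
Eamon's share ($132,000) is divided into 3 shares of $44,000: Sione, Miko, and Nkechi each take $44,000.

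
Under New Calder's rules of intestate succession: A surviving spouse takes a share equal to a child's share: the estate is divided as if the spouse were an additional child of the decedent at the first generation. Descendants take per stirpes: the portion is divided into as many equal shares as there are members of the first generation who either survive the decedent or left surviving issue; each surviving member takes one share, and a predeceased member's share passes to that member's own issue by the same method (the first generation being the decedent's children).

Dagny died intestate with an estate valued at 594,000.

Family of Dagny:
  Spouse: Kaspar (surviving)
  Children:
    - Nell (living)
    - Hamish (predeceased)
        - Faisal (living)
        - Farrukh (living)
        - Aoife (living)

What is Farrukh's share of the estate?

The spouse counts as an additional share at the children's level, so there are 3 primary shares of 198,000. Kaspar takes one such share (198,000).
The children's combined portion (396,000) is divided into 2 shares of 198,000: Nell takes 198,000; Hamish's 198,000 share passes to Hamish's issue.
Hamish's share (198,000) is divided into 3 shares of 66,000: Faisal, Farrukh, and Aoife each take 66,000.

Farrukh receives 66,000.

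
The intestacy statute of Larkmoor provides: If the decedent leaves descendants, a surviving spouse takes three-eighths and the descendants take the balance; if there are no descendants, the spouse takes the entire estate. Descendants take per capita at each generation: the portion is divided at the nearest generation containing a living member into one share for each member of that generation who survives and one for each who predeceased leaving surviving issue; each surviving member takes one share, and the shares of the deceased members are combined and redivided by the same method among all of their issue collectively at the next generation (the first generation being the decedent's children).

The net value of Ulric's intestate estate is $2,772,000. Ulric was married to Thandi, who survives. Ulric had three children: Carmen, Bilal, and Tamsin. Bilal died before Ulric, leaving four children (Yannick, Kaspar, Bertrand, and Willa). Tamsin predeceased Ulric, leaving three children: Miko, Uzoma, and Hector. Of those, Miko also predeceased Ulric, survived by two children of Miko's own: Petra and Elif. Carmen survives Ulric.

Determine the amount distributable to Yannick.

Yannick receives $165,000.

Thandi takes three-eighths of $2,772,000 = $1,039,500. The remaining $1,732,500 passes to the descendants.
The descendants' portion ($1,732,500) is divided at the children's generation into 3 shares of $577,500. Carmen takes $577,500. The 2 shares of the deceased (Bilal and Tamsin) are combined into a pool of $1,155,000.
That pool ($1,155,000) is divided at the grandchildren's generation into 7 shares of $165,000. Yannick, Kaspar, Bertrand, Willa, Uzoma, and Hector each take $165,000. The remaining share for the deceased Miko ($165,000) is carried to the next generation.
That pool ($165,000) is divided at the great-grandchildren's generation equally among Petra and Elif: $82,500 each.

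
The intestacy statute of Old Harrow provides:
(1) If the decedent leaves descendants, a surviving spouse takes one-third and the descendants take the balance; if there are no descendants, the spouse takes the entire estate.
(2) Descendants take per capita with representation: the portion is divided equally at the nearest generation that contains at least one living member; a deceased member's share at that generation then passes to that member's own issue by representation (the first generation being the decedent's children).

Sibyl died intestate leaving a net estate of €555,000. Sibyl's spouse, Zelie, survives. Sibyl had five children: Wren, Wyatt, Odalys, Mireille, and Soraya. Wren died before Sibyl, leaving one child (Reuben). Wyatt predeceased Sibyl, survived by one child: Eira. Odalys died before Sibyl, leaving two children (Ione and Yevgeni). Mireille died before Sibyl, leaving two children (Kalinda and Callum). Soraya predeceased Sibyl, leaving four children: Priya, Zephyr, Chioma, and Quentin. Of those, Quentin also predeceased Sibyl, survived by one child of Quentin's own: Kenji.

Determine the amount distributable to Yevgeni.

Yevgeni receives €37,000.

Zelie takes one-third of €555,000 = €185,000. The remaining €370,000 passes to the descendants.
No child survives, so the initial division is made at the grandchildren's generation.
The descendants' portion (€370,000) is divided into 10 shares of €37,000: Reuben, Eira, Ione, Yevgeni, Kalinda, Callum, Priya, Zephyr, and Chioma each take €37,000; Quentin's €37,000 share passes to Quentin's issue.
Quentin's share (€37,000) passes entirely to Kenji.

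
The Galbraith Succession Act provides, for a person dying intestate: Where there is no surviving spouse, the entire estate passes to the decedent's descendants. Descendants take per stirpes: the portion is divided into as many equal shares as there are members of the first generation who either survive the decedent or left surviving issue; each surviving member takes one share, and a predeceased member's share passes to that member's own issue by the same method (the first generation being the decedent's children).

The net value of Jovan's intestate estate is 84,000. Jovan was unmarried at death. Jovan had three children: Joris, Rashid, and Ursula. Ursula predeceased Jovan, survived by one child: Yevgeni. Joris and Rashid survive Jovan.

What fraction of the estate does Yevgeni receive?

The entire 84,000 passes to the descendants.
That amount (84,000) is divided into 3 shares of 28,000: Joris and Rashid each take 28,000; Ursula's 28,000 share passes to Ursula's issue.
Ursula's share (28,000) passes entirely to Yevgeni.

Yevgeni receives 1/3 of the estate.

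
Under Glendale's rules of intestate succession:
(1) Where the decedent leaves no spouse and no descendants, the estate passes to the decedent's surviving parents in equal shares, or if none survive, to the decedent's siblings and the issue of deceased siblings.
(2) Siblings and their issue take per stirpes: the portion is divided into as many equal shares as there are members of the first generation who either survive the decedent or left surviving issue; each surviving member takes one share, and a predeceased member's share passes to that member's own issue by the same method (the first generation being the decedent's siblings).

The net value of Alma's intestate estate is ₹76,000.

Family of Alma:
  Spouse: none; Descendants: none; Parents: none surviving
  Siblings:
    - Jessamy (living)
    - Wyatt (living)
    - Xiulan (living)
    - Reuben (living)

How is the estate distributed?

The entire ₹76,000 passes to the siblings and their issue.
That amount (₹76,000) is divided into 4 shares of ₹19,000: Jessamy, Wyatt, Xiulan, and Reuben each take ₹19,000.

Jessamy: ₹19,000; Wyatt: ₹19,000; Xiulan: ₹19,000; Reuben: ₹19,000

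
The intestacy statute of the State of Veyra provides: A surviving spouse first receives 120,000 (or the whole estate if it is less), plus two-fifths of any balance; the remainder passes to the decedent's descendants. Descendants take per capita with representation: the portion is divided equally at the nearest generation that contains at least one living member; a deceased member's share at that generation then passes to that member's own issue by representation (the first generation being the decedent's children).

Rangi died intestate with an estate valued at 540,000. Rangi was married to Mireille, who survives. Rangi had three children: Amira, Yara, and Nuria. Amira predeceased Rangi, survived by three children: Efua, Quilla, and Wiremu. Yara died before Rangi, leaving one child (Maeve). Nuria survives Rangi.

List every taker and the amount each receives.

Mireille: 288,000; Efua: 28,000; Quilla: 28,000; Wiremu: 28,000; Maeve: 84,000; Nuria: 84,000

Mireille first takes 120,000, leaving a balance of 420,000. Mireille then takes two-fifths of the balance (168,000), for a total of 288,000. The remaining 252,000 passes to the descendants.
The descendants' portion (252,000) is divided into 3 shares of 84,000: Nuria takes 84,000; Amira's 84,000 share passes to Amira's issue; Yara's 84,000 share passes to Yara's issue.
Amira's share (84,000) is divided into 3 shares of 28,000: Efua, Quilla, and Wiremu each take 28,000.
Yara's share (84,000) passes entirely to Maeve.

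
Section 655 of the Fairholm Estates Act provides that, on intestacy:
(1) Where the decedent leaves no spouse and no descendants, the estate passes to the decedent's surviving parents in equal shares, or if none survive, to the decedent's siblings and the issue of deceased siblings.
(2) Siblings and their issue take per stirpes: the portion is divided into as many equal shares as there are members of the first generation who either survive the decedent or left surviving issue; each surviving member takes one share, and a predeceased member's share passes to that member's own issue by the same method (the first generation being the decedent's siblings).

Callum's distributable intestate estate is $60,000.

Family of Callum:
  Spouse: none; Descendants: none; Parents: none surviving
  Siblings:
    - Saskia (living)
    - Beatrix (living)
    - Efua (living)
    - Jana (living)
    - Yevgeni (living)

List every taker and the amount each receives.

Saskia: $12,000; Beatrix: $12,000; Efua: $12,000; Jana: $12,000; Yevgeni: $12,000

The entire $60,000 passes to the siblings and their issue.
That amount ($60,000) is divided into 5 shares of $12,000: Saskia, Beatrix, Efua, Jana, and Yevgeni each take $12,000.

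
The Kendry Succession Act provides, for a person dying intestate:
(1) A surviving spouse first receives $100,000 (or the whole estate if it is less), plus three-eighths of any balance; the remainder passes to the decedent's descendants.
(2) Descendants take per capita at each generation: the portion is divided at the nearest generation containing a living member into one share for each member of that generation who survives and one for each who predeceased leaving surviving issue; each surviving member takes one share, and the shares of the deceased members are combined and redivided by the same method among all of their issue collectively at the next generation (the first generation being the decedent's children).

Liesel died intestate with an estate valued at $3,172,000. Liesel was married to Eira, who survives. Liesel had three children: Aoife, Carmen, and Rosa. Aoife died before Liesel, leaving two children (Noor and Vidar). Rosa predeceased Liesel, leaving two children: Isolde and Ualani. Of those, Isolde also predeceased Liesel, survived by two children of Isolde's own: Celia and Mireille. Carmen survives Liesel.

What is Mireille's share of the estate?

Eira first takes $100,000, leaving a balance of $3,072,000. Eira then takes three-eighths of the balance ($1,152,000), for a total of $1,252,000. The remaining $1,920,000 passes to the descendants.
The descendants' portion ($1,920,000) is divided at the children's generation into 3 shares of $640,000. Carmen takes $640,000. The 2 shares of the deceased (Aoife and Rosa) are combined into a pool of $1,280,000.
That pool ($1,280,000) is divided at the grandchildren's generation into 4 shares of $320,000. Noor, Vidar, and Ualani each take $320,000. The remaining share for the deceased Isolde ($320,000) is carried to the next generation.
That pool ($320,000) is divided at the great-grandchildren's generation equally among Celia and Mireille: $160,000 each.

Mireille receives $160,000.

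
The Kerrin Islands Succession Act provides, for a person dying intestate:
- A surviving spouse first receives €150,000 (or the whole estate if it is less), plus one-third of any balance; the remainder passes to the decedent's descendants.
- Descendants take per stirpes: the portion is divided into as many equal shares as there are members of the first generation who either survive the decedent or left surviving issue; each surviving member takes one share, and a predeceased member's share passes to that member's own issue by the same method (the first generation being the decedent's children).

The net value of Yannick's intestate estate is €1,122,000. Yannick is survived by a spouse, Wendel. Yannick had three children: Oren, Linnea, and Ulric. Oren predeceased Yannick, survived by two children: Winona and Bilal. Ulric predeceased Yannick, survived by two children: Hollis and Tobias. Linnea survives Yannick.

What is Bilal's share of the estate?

Wendel first takes €150,000, leaving a balance of €972,000. Wendel then takes one-third of the balance (€324,000), for a total of €474,000. The remaining €648,000 passes to the descendants.
The descendants' portion (€648,000) is divided into 3 shares of €216,000: Linnea takes €216,000; Oren's €216,000 share passes to Oren's issue; Ulric's €216,000 share passes to Ulric's issue.
Oren's share (€216,000) is divided into 2 shares of €108,000: Winona and Bilal each take €108,000.
Ulric's share (€216,000) is divided into 2 shares of €108,000: Hollis and Tobias each take €108,000.

Bilal receives €108,000.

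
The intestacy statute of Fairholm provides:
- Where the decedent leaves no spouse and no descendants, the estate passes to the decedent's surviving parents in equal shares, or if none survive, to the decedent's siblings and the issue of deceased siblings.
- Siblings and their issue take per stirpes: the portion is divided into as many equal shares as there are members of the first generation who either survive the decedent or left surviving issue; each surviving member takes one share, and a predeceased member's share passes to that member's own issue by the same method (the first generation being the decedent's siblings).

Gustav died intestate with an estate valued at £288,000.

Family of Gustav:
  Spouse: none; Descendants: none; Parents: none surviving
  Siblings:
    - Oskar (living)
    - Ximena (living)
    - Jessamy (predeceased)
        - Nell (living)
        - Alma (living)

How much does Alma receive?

The entire £288,000 passes to the siblings and their issue.
That amount (£288,000) is divided into 3 shares of £96,000: Oskar and Ximena each take £96,000; Jessamy's £96,000 share passes to Jessamy's issue.
Jessamy's share (£96,000) is divided into 2 shares of £48,000: Nell and Alma each take £48,000.

Alma receives £48,000.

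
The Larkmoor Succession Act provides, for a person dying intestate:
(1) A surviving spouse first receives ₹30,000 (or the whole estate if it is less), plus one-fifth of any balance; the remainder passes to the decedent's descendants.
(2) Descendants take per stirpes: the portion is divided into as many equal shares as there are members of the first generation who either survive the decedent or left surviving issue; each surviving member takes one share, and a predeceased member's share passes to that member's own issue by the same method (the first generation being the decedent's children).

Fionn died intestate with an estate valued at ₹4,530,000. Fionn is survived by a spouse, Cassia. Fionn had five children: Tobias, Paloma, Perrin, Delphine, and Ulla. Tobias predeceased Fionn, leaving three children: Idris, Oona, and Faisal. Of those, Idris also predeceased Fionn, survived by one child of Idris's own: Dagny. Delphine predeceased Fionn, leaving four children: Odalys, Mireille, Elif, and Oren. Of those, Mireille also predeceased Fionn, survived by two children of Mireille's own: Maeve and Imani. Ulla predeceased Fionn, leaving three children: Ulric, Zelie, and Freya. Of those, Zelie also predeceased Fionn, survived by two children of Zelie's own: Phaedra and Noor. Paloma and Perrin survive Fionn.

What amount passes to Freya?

Freya receives ₹240,000.

Cassia first takes ₹30,000, leaving a balance of ₹4,500,000. Cassia then takes one-fifth of the balance (₹900,000), for a total of ₹930,000. The remaining ₹3,600,000 passes to the descendants.
The descendants' portion (₹3,600,000) is divided into 5 shares of ₹720,000: Paloma and Perrin each take ₹720,000; Tobias's ₹720,000 share passes to Tobias's issue; Delphine's ₹720,000 share passes to Delphine's issue; Ulla's ₹720,000 share passes to Ulla's issue.
Tobias's share (₹720,000) is divided into 3 shares of ₹240,000: Oona and Faisal each take ₹240,000; Idris's ₹240,000 share passes to Idris's issue.
Idris's share (₹240,000) passes entirely to Dagny.
Delphine's share (₹720,000) is divided into 4 shares of ₹180,000: Odalys, Elif, and Oren each take ₹180,000; Mireille's ₹180,000 share passes to Mireille's issue.
Mireille's share (₹180,000) is divided into 2 shares of ₹90,000: Maeve and Imani each take ₹90,000.
Ulla's share (₹720,000) is divided into 3 shares of ₹240,000: Ulric and Freya each take ₹240,000; Zelie's ₹240,000 share passes to Zelie's issue.
Zelie's share (₹240,000) is divided into 2 shares of ₹120,000: Phaedra and Noor each take ₹120,000.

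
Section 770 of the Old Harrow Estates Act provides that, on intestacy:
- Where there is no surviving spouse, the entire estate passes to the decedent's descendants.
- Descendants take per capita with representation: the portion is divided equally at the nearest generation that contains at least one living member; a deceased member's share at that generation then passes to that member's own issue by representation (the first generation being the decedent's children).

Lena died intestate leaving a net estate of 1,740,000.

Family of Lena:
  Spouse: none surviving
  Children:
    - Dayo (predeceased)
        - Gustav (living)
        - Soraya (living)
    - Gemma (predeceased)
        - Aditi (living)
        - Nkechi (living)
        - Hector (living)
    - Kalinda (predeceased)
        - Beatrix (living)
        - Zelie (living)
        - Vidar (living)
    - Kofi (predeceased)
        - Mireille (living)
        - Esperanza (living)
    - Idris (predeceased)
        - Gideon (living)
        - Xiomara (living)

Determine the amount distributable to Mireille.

Mireille receives 145,000.

The entire 1,740,000 passes to the descendants.
No child survives, so the initial division is made at the grandchildren's generation.
That amount (1,740,000) is divided into 12 shares of 145,000: Gustav, Soraya, Aditi, Nkechi, Hector, Beatrix, Zelie, Vidar, Mireille, Esperanza, Gideon, and Xiomara each take 145,000.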